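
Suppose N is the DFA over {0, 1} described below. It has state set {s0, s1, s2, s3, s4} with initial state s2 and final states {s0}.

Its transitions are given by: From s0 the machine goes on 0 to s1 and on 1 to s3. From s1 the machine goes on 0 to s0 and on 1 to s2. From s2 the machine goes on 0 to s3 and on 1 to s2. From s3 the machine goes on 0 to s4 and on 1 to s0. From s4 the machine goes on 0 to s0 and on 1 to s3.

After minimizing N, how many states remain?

5

Every state is reachable, so we keep all 5.
Initial partition by acceptance: {s0} | {s1,s2,s3,s4}.
On input 0, block {s1,s2,s3,s4} splits into {s1,s4} and {s2,s3}.
Refine {s2,s3} on symbol 0: members go to different blocks, giving {s2} and {s3}.
Refine {s1,s4} on symbol 1: members go to different blocks, giving {s1} and {s4}.
No further refinement is possible. Final partition (5 blocks): {s0} | {s1} | {s2} | {s3} | {s4}.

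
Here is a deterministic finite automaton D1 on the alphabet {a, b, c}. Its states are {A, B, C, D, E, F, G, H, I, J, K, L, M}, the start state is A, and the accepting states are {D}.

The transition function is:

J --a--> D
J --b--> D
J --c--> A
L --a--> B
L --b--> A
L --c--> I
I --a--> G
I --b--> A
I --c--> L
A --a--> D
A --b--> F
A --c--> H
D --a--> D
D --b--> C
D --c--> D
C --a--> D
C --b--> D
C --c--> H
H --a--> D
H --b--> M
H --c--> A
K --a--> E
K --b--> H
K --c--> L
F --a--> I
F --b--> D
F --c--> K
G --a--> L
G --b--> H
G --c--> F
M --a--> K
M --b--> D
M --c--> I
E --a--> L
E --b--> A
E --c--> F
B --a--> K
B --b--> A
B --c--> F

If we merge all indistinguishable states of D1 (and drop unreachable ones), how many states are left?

Reachable states from the start: {A,B,C,D,E,F,G,H,I,K,L,M}. Unreachable: {J} — drop them.
Initial partition by acceptance: {D} | {A,B,C,E,F,G,H,I,K,L,M}.
Refine {A,B,C,E,F,G,H,I,K,L,M} on symbol a: members go to different blocks, giving {B,E,F,G,I,K,L,M} and {A,C,H}.
On input b, block {B,E,F,G,I,K,L,M} splits into {B,E,G,I,K,L} and {F,M}.
Refine {B,E,G,I,K,L} on symbol c: members go to different blocks, giving {B,E,G} and {I,K,L}.
Split {A,C,H} by δ(·,b) → {A,H} and {C}.
No further refinement is possible. Final partition (6 blocks): {D} | {B,E,G} | {A,H} | {F,M} | {I,K,L} | {C}.

6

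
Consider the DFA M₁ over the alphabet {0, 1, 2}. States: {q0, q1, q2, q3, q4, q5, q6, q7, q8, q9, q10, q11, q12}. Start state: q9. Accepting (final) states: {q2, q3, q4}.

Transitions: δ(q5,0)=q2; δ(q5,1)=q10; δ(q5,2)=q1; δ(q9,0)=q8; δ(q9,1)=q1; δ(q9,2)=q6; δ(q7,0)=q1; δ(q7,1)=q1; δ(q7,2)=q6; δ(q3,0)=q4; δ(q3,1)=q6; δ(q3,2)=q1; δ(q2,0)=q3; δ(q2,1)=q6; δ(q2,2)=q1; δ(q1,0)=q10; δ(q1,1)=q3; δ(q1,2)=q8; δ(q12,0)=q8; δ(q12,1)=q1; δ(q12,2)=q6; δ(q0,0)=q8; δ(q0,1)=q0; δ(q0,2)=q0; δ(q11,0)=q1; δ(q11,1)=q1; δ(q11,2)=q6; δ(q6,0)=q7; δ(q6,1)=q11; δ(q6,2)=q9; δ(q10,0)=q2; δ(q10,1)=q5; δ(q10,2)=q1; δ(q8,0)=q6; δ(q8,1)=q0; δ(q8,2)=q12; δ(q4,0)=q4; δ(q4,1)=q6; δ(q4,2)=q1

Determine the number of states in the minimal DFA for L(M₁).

8

All states are reachable from the start state.
Start with accepting vs non-accepting: {q2,q3,q4} | {q0,q1,q5,q6,q7,q8,q9,q10,q11,q12}.
On input 0, block {q0,q1,q5,q6,q7,q8,q9,q10,q11,q12} splits into {q0,q1,q6,q7,q8,q9,q11,q12} and {q5,q10}.
On input 0, block {q0,q1,q6,q7,q8,q9,q11,q12} splits into {q0,q6,q7,q8,q9,q11,q12} and {q1}.
Split {q0,q6,q7,q8,q9,q11,q12} by δ(·,0) → {q0,q6,q8,q9,q12} and {q7,q11}.
On input 0, block {q0,q6,q8,q9,q12} splits into {q0,q8,q9,q12} and {q6}.
On input 0, block {q0,q8,q9,q12} splits into {q0,q9,q12} and {q8}.
Split {q0,q9,q12} by δ(·,1) → {q9,q12} and {q0}.
The partition is now stable with 8 blocks: {q2,q3,q4} | {q9,q12} | {q5,q10} | {q1} | {q7,q11} | {q6} | {q8} | {q0}.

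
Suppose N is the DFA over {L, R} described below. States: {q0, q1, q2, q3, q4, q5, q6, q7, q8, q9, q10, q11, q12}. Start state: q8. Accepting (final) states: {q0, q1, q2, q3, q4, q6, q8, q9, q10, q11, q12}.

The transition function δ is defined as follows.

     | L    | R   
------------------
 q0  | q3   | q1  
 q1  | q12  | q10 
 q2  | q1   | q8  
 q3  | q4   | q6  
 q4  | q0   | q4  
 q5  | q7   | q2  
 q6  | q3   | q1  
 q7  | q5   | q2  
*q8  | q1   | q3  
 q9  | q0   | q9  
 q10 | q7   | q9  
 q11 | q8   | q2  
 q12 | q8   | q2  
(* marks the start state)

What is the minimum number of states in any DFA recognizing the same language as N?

9

States {q11} cannot be reached from the start state, so discard them.
Initial partition by acceptance: {q0,q1,q2,q3,q4,q6,q8,q9,q10,q12} | {q5,q7}.
On input L, block {q0,q1,q2,q3,q4,q6,q8,q9,q10,q12} splits into {q0,q1,q2,q3,q4,q6,q8,q9,q12} and {q10}.
On input R, block {q0,q1,q2,q3,q4,q6,q8,q9,q12} splits into {q0,q2,q3,q4,q6,q8,q9,q12} and {q1}.
Split {q0,q2,q3,q4,q6,q8,q9,q12} by δ(·,L) → {q0,q3,q4,q6,q9,q12} and {q2,q8}.
Refine {q0,q3,q4,q6,q9,q12} on symbol L: members go to different blocks, giving {q0,q3,q4,q6,q9} and {q12}.
Refine {q0,q3,q4,q6,q9} on symbol R: members go to different blocks, giving {q3,q4,q9} and {q0,q6}.
Split {q3,q4,q9} by δ(·,L) → {q4,q9} and {q3}.
Refine {q2,q8} on symbol R: members go to different blocks, giving {q2} and {q8}.
The partition is now stable with 9 blocks: {q4,q9} | {q5,q7} | {q10} | {q1} | {q2} | {q12} | {q0,q6} | {q3} | {q8}.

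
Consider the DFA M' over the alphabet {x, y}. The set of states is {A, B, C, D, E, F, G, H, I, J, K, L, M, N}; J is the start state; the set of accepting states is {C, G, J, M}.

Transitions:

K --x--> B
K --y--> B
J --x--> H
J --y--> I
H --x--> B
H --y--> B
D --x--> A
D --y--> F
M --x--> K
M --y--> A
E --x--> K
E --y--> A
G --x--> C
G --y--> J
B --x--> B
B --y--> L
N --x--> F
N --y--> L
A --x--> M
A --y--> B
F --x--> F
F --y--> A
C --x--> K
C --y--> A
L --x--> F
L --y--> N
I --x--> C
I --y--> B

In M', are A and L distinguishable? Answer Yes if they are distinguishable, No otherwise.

Yes

First remove the unreachable states {D,E,G}; 11 states remain.
P0 = {C,J,M} | {A,B,F,H,I,K,L,N}.
On input x, block {A,B,F,H,I,K,L,N} splits into {B,F,H,K,L,N} and {A,I}.
On input y, block {B,F,H,K,L,N} splits into {B,H,K,L,N} and {F}.
On input x, block {B,H,K,L,N} splits into {B,H,K} and {L,N}.
Refine {B,H,K} on symbol y: members go to different blocks, giving {H,K} and {B}.
Stable partition: {C,J,M} | {H,K} | {A,I} | {F} | {L,N} | {B} — 6 equivalence classes.
A and L end up in different blocks, so they are distinguishable. For instance, the string 'x' is accepted from only A.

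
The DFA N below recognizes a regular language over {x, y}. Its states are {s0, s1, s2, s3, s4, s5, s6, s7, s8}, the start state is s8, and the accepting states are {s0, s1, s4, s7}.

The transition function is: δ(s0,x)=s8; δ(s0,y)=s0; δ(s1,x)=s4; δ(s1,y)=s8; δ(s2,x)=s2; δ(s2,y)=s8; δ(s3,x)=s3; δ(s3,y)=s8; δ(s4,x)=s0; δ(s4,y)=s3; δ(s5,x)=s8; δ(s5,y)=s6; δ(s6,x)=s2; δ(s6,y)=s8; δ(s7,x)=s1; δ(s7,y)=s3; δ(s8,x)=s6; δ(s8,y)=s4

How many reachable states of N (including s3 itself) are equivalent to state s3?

3

States {s1,s5,s7} cannot be reached from the start state, so discard them.
Start with accepting vs non-accepting: {s0,s4} | {s2,s3,s6,s8}.
Refine {s0,s4} on symbol x: members go to different blocks, giving {s0} and {s4}.
On input y, block {s2,s3,s6,s8} splits into {s2,s3,s6} and {s8}.
No further refinement is possible. Final partition (4 blocks): {s0} | {s2,s3,s6} | {s4} | {s8}.
State s3 belongs to the block {s2,s3,s6}, which has 3 states.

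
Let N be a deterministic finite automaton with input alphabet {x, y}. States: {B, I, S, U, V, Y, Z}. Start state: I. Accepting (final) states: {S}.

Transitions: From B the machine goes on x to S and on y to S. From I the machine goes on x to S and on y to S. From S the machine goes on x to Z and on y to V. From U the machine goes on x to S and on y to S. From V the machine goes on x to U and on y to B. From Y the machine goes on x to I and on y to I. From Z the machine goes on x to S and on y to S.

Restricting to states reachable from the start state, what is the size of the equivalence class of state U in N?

4

Reachable states from the start: {B,I,S,U,V,Z}. Unreachable: {Y} — drop them.
Initial partition by acceptance: {S} | {B,I,U,V,Z}.
On input x, block {B,I,U,V,Z} splits into {B,I,U,Z} and {V}.
Stable partition: {S} | {B,I,U,Z} | {V} — 3 equivalence classes.
The equivalence class containing U is {B,I,U,Z}, of size 4.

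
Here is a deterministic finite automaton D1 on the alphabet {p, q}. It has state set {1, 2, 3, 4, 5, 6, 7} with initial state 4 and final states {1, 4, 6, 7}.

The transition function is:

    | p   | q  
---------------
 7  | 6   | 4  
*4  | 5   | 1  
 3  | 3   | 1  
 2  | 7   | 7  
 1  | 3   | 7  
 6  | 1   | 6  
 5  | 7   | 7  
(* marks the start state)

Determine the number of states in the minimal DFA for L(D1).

6

Reachable states from the start: {1,3,4,5,6,7}. Unreachable: {2} — drop them.
P0 = {1,4,6,7} | {3,5}.
Split {1,4,6,7} by δ(·,p) → {1,4} and {6,7}.
Refine {1,4} on symbol q: members go to different blocks, giving {1} and {4}.
Split {3,5} by δ(·,p) → {3} and {5}.
Refine {6,7} on symbol p: members go to different blocks, giving {6} and {7}.
The partition is now stable with 6 blocks: {1} | {3} | {6} | {4} | {5} | {7}.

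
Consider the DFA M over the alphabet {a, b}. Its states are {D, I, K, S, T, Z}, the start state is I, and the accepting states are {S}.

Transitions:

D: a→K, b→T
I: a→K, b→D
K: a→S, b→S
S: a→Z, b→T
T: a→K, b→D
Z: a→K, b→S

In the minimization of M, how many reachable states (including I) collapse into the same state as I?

3

Every state is reachable, so we keep all 6.
Start with accepting vs non-accepting: {S} | {D,I,K,T,Z}.
On input a, block {D,I,K,T,Z} splits into {D,I,T,Z} and {K}.
On input b, block {D,I,T,Z} splits into {D,I,T} and {Z}.
The partition is now stable with 4 blocks: {S} | {D,I,T} | {K} | {Z}.
The equivalence class containing I is {D,I,T}, of size 3.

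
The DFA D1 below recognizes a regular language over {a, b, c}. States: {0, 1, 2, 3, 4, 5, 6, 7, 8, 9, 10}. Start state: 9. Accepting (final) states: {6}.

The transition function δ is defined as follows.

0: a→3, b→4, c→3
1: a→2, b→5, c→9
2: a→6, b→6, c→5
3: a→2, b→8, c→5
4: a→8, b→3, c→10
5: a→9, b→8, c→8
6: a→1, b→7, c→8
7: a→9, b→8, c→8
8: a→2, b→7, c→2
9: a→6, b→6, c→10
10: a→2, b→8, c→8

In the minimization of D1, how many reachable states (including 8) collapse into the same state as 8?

Reachable states from the start: {1,2,5,6,7,8,9,10}. Unreachable: {0,3,4} — drop them.
Initial partition by acceptance: {6} | {1,2,5,7,8,9,10}.
Split {1,2,5,7,8,9,10} by δ(·,a) → {1,5,7,8,10} and {2,9}.
On input c, block {1,5,7,8,10} splits into {5,7,10} and {1,8}.
The partition is now stable with 4 blocks: {6} | {5,7,10} | {2,9} | {1,8}.
The equivalence class containing 8 is {1,8}, of size 2.

2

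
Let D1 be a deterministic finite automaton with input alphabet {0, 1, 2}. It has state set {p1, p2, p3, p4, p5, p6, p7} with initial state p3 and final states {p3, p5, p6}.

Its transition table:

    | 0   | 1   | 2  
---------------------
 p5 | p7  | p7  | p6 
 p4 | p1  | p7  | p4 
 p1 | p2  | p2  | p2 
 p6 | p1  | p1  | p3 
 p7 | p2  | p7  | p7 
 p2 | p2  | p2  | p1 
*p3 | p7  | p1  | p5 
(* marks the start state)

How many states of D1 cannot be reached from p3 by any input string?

No path from p3 leads to p4; the other 6 states are all reachable.

1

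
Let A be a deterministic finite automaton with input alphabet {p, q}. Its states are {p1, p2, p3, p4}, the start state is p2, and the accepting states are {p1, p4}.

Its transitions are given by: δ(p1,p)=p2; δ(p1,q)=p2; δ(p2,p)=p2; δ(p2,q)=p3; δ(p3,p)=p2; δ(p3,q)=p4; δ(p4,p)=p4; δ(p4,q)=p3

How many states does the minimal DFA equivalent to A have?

States {p1} cannot be reached from the start state, so discard them.
Initial partition by acceptance: {p4} | {p2,p3}.
Refine {p2,p3} on symbol q: members go to different blocks, giving {p2} and {p3}.
No further refinement is possible. Final partition (3 blocks): {p4} | {p2} | {p3}.

3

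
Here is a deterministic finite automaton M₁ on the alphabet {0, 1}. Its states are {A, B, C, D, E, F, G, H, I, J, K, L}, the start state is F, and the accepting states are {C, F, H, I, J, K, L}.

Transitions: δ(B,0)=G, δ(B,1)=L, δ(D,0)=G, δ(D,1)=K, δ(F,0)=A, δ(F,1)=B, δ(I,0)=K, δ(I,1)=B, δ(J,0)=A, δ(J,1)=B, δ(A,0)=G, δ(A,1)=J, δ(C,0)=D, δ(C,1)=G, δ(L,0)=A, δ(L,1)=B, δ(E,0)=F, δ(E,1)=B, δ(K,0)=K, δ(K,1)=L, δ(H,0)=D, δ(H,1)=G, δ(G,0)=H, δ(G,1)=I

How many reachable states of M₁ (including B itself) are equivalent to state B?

First remove the unreachable states {C,E}; 10 states remain.
P0 = {F,H,I,J,K,L} | {A,B,D,G}.
Split {F,H,I,J,K,L} by δ(·,0) → {F,H,J,L} and {I,K}.
On input 0, block {A,B,D,G} splits into {A,B,D} and {G}.
Refine {F,H,J,L} on symbol 1: members go to different blocks, giving {F,J,L} and {H}.
Refine {A,B,D} on symbol 1: members go to different blocks, giving {A,B} and {D}.
Split {I,K} by δ(·,1) → {I} and {K}.
The partition is now stable with 7 blocks: {F,J,L} | {A,B} | {I} | {G} | {H} | {D} | {K}.
The equivalence class containing B is {A,B}, of size 2.

2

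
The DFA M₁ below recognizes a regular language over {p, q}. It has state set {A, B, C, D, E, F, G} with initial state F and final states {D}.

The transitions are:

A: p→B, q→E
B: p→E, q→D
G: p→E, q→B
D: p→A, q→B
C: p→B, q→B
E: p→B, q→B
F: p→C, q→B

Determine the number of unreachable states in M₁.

Starting at F and following transitions, the reachable set is {A, B, C, D, E, F}. That leaves G unreachable — 1 in total.

1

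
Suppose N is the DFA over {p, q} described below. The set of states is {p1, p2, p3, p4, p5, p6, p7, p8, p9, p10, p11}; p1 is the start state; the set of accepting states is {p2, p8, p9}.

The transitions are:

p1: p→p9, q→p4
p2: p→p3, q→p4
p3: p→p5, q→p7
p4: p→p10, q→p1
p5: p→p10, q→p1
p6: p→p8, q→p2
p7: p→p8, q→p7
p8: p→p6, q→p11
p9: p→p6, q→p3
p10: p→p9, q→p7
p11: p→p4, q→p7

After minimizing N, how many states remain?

7

All states are reachable from the start state.
Start with accepting vs non-accepting: {p2,p8,p9} | {p1,p3,p4,p5,p6,p7,p10,p11}.
Refine {p1,p3,p4,p5,p6,p7,p10,p11} on symbol p: members go to different blocks, giving {p1,p6,p7,p10} and {p3,p4,p5,p11}.
On input p, block {p2,p8,p9} splits into {p8,p9} and {p2}.
On input q, block {p1,p6,p7,p10} splits into {p7,p10} and {p1} and {p6}.
On input p, block {p3,p4,p5,p11} splits into {p3,p11} and {p4,p5}.
The partition is now stable with 7 blocks: {p8,p9} | {p7,p10} | {p3,p11} | {p2} | {p1} | {p6} | {p4,p5}.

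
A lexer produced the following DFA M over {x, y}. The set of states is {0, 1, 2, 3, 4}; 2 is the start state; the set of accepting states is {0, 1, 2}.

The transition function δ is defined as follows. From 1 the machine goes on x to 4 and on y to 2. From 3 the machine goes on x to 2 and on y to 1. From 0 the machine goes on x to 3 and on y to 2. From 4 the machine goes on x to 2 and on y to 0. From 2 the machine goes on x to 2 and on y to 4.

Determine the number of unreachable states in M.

Exploring from 2, all states are eventually visited, so none are unreachable.

0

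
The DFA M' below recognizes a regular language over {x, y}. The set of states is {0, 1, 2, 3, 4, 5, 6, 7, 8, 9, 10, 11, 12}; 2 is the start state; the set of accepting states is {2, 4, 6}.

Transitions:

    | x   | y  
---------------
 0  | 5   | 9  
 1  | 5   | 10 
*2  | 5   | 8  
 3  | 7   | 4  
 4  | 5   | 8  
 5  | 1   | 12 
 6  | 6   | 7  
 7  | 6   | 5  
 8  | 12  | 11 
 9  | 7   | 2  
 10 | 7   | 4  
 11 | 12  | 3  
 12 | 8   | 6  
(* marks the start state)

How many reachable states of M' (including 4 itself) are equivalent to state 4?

Reachable states from the start: {1,2,3,4,5,6,7,8,10,11,12}. Unreachable: {0,9} — drop them.
Start with accepting vs non-accepting: {2,4,6} | {1,3,5,7,8,10,11,12}.
Split {2,4,6} by δ(·,x) → {2,4} and {6}.
On input x, block {1,3,5,7,8,10,11,12} splits into {1,3,5,8,10,11,12} and {7}.
Refine {1,3,5,8,10,11,12} on symbol x: members go to different blocks, giving {1,5,8,11,12} and {3,10}.
Refine {1,5,8,11,12} on symbol y: members go to different blocks, giving {1,11} and {5,8} and {12}.
Split {1,11} by δ(·,x) → {1} and {11}.
On input x, block {5,8} splits into {5} and {8}.
No further refinement is possible. Final partition (9 blocks): {2,4} | {1} | {6} | {7} | {3,10} | {5} | {12} | {11} | {8}.
State 4 belongs to the block {2,4}, which has 2 states.

2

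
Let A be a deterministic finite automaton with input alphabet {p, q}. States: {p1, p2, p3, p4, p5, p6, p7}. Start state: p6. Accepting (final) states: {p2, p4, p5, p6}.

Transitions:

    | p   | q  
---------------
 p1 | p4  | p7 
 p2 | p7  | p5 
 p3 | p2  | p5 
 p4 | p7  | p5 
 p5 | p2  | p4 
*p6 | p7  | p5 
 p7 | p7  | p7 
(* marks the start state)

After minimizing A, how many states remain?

States {p1,p3} cannot be reached from the start state, so discard them.
Start with accepting vs non-accepting: {p2,p4,p5,p6} | {p7}.
On input p, block {p2,p4,p5,p6} splits into {p2,p4,p6} and {p5}.
The partition is now stable with 3 blocks: {p2,p4,p6} | {p7} | {p5}.

3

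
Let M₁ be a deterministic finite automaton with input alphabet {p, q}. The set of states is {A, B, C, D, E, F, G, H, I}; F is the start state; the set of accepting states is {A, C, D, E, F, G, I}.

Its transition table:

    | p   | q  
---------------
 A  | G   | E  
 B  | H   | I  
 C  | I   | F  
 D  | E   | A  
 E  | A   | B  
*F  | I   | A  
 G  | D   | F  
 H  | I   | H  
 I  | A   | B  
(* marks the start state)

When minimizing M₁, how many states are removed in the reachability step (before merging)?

1

BFS from F reaches {A, B, D, E, F, G, H, I}; the 1 state(s) C are never visited.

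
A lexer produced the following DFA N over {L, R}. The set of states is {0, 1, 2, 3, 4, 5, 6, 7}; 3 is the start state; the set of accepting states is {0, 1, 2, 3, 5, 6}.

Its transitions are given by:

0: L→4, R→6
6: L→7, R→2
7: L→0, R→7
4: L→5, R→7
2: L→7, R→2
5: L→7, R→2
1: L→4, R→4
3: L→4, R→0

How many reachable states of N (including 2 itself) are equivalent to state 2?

Reachable states from the start: {0,2,3,4,5,6,7}. Unreachable: {1} — drop them.
Start with accepting vs non-accepting: {0,2,3,5,6} | {4,7}.
The partition is now stable with 2 blocks: {0,2,3,5,6} | {4,7}.
State 2 belongs to the block {0,2,3,5,6}, which has 5 states.

5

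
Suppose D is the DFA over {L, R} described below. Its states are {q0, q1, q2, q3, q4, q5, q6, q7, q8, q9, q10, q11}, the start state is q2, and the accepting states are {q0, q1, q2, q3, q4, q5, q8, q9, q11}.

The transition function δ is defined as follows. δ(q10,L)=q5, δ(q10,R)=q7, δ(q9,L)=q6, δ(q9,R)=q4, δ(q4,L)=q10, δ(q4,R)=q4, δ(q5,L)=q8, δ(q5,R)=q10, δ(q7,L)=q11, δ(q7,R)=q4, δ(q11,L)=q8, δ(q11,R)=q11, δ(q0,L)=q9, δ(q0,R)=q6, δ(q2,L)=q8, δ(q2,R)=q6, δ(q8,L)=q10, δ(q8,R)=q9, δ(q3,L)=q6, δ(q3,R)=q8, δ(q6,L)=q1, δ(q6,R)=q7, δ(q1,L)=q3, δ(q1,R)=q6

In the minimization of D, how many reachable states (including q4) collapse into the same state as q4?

States {q0} cannot be reached from the start state, so discard them.
Initial partition by acceptance: {q1,q2,q3,q4,q5,q8,q9,q11} | {q6,q7,q10}.
On input L, block {q1,q2,q3,q4,q5,q8,q9,q11} splits into {q1,q2,q5,q11} and {q3,q4,q8,q9}.
Refine {q1,q2,q5,q11} on symbol R: members go to different blocks, giving {q1,q2,q5} and {q11}.
On input L, block {q6,q7,q10} splits into {q6,q10} and {q7}.
Stable partition: {q1,q2,q5} | {q6,q10} | {q3,q4,q8,q9} | {q11} | {q7} — 5 equivalence classes.
State q4 belongs to the block {q3,q4,q8,q9}, which has 4 states.

4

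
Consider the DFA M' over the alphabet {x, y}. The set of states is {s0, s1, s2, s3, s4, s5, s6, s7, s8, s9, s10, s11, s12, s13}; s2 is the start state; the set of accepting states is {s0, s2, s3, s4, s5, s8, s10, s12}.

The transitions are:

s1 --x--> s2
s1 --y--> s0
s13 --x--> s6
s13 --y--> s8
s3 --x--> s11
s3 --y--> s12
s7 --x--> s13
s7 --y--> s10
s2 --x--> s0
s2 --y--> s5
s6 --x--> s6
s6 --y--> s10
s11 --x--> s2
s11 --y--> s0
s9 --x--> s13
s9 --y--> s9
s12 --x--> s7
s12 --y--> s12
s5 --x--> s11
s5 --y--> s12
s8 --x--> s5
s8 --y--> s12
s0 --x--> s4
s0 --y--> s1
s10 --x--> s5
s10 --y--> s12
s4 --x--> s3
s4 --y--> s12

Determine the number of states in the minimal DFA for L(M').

States {s9} cannot be reached from the start state, so discard them.
Start with accepting vs non-accepting: {s0,s2,s3,s4,s5,s8,s10,s12} | {s1,s6,s7,s11,s13}.
Refine {s0,s2,s3,s4,s5,s8,s10,s12} on symbol x: members go to different blocks, giving {s0,s2,s4,s8,s10} and {s3,s5,s12}.
On input x, block {s0,s2,s4,s8,s10} splits into {s4,s8,s10} and {s0,s2}.
On input x, block {s1,s6,s7,s11,s13} splits into {s6,s7,s13} and {s1,s11}.
Refine {s3,s5,s12} on symbol x: members go to different blocks, giving {s3,s5} and {s12}.
Refine {s0,s2} on symbol x: members go to different blocks, giving {s0} and {s2}.
No further refinement is possible. Final partition (7 blocks): {s4,s8,s10} | {s6,s7,s13} | {s3,s5} | {s0} | {s1,s11} | {s12} | {s2}.

7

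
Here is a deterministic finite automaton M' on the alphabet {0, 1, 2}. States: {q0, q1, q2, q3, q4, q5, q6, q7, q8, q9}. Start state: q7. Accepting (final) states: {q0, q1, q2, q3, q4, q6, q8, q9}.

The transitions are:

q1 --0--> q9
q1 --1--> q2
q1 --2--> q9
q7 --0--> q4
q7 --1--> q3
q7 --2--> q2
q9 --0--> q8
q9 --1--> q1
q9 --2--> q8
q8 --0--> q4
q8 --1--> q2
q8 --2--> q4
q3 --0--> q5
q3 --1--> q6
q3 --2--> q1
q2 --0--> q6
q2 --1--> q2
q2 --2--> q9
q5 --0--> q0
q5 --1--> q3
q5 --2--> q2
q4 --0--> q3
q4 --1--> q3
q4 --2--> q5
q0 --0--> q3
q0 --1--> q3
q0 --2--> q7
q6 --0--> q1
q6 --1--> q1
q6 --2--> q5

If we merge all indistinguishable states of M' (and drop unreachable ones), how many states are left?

8

All states are reachable from the start state.
Start with accepting vs non-accepting: {q0,q1,q2,q3,q4,q6,q8,q9} | {q5,q7}.
On input 0, block {q0,q1,q2,q3,q4,q6,q8,q9} splits into {q0,q1,q2,q4,q6,q8,q9} and {q3}.
On input 0, block {q0,q1,q2,q4,q6,q8,q9} splits into {q1,q2,q6,q8,q9} and {q0,q4}.
Refine {q1,q2,q6,q8,q9} on symbol 0: members go to different blocks, giving {q1,q2,q6,q9} and {q8}.
Refine {q1,q2,q6,q9} on symbol 0: members go to different blocks, giving {q1,q2,q6} and {q9}.
On input 0, block {q1,q2,q6} splits into {q2,q6} and {q1}.
Refine {q2,q6} on symbol 0: members go to different blocks, giving {q2} and {q6}.
Stable partition: {q2} | {q5,q7} | {q3} | {q0,q4} | {q8} | {q9} | {q1} | {q6} — 8 equivalence classes.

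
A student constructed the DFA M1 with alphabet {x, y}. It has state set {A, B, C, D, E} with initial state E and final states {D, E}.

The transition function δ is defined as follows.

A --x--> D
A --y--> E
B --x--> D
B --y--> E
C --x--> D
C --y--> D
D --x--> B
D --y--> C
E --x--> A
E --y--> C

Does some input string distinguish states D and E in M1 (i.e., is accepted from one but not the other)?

No

Initial partition by acceptance: {D,E} | {A,B,C}.
No further refinement is possible. Final partition (2 blocks): {D,E} | {A,B,C}.
D and E lie in the same block of the stable partition, so they are equivalent — no string distinguishes them.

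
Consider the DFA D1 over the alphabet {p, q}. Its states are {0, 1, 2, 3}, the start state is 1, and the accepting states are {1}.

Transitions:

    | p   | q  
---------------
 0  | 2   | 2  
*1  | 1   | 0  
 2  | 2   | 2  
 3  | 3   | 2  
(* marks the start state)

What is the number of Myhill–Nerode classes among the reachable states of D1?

Reachable states from the start: {0,1,2}. Unreachable: {3} — drop them.
Start with accepting vs non-accepting: {1} | {0,2}.
Stable partition: {1} | {0,2} — 2 equivalence classes.

2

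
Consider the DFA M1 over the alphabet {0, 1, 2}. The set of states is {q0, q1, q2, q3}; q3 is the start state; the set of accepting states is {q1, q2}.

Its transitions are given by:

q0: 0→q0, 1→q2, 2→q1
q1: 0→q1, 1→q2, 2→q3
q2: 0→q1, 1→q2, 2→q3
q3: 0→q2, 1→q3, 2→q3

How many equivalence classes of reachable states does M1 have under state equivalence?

2

Reachable states from the start: {q1,q2,q3}. Unreachable: {q0} — drop them.
P0 = {q1,q2} | {q3}.
Stable partition: {q1,q2} | {q3} — 2 equivalence classes.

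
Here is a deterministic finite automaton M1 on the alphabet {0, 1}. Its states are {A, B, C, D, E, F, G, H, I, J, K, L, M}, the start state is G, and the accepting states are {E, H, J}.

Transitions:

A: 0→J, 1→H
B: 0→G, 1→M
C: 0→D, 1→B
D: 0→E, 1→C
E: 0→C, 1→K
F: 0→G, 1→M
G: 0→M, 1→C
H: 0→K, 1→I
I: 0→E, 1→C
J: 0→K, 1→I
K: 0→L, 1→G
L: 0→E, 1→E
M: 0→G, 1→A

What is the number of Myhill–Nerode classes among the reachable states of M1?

10

States {F} cannot be reached from the start state, so discard them.
Start with accepting vs non-accepting: {E,H,J} | {A,B,C,D,G,I,K,L,M}.
Split {A,B,C,D,G,I,K,L,M} by δ(·,0) → {B,C,G,K,M} and {A,D,I,L}.
Split {E,H,J} by δ(·,1) → {H,J} and {E}.
On input 0, block {B,C,G,K,M} splits into {B,G,M} and {C,K}.
Split {B,G,M} by δ(·,1) → {B} and {G} and {M}.
Refine {A,D,I,L} on symbol 0: members go to different blocks, giving {D,I,L} and {A}.
Split {D,I,L} by δ(·,1) → {D,I} and {L}.
Refine {C,K} on symbol 0: members go to different blocks, giving {C} and {K}.
Stable partition: {H,J} | {B} | {D,I} | {E} | {C} | {G} | {M} | {A} | {L} | {K} — 10 equivalence classes.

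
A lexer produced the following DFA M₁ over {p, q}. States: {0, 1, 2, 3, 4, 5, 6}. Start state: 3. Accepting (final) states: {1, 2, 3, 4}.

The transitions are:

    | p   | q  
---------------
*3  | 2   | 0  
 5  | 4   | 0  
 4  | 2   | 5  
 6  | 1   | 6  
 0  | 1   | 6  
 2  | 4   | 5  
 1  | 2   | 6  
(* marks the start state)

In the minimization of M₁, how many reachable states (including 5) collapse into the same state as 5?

3

All states are reachable from the start state.
Initial partition by acceptance: {1,2,3,4} | {0,5,6}.
Stable partition: {1,2,3,4} | {0,5,6} — 2 equivalence classes.
State 5 belongs to the block {0,5,6}, which has 3 states.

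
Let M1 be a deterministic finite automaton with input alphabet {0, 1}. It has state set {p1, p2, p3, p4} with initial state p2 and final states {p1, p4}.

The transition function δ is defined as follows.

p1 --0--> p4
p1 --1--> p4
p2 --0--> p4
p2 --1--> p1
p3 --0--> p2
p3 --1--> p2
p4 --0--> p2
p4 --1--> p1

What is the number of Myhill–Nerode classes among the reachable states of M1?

Reachable states from the start: {p1,p2,p4}. Unreachable: {p3} — drop them.
P0 = {p1,p4} | {p2}.
Refine {p1,p4} on symbol 0: members go to different blocks, giving {p1} and {p4}.
The partition is now stable with 3 blocks: {p1} | {p2} | {p4}.

3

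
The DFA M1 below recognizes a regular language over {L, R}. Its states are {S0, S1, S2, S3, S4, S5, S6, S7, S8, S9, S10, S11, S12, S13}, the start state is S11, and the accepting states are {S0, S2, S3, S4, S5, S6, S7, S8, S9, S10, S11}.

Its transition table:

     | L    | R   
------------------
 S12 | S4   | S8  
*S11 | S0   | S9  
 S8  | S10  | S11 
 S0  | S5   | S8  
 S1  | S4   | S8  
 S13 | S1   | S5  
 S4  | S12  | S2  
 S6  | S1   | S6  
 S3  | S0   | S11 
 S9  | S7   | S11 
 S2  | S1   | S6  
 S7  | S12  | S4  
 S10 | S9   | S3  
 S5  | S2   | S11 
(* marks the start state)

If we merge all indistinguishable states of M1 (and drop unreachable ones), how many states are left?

States {S13} cannot be reached from the start state, so discard them.
P0 = {S0,S2,S3,S4,S5,S6,S7,S8,S9,S10,S11} | {S1,S12}.
On input L, block {S0,S2,S3,S4,S5,S6,S7,S8,S9,S10,S11} splits into {S0,S3,S5,S8,S9,S10,S11} and {S2,S4,S6,S7}.
Refine {S0,S3,S5,S8,S9,S10,S11} on symbol L: members go to different blocks, giving {S0,S3,S8,S10,S11} and {S5,S9}.
Split {S0,S3,S8,S10,S11} by δ(·,L) → {S3,S8,S11} and {S0,S10}.
Split {S3,S8,S11} by δ(·,R) → {S3,S8} and {S11}.
The partition is now stable with 6 blocks: {S3,S8} | {S1,S12} | {S2,S4,S6,S7} | {S5,S9} | {S0,S10} | {S11}.

6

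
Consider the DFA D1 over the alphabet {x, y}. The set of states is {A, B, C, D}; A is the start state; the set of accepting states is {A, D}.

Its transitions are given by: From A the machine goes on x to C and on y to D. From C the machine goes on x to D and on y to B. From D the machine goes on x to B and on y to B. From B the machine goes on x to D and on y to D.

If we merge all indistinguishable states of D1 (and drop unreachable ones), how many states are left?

P0 = {A,D} | {B,C}.
On input y, block {A,D} splits into {A} and {D}.
Split {B,C} by δ(·,y) → {B} and {C}.
Stable partition: {A} | {B} | {D} | {C} — 4 equivalence classes.

4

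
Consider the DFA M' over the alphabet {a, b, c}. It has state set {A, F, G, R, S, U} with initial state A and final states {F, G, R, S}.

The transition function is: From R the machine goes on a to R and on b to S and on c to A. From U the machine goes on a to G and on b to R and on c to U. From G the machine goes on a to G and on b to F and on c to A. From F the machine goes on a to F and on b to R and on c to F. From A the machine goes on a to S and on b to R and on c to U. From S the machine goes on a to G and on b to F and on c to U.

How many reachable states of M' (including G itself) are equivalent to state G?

Every state is reachable, so we keep all 6.
Initial partition by acceptance: {F,G,R,S} | {A,U}.
Refine {F,G,R,S} on symbol c: members go to different blocks, giving {G,R,S} and {F}.
Refine {G,R,S} on symbol b: members go to different blocks, giving {G,S} and {R}.
The partition is now stable with 4 blocks: {G,S} | {A,U} | {F} | {R}.
State G belongs to the block {G,S}, which has 2 states.

2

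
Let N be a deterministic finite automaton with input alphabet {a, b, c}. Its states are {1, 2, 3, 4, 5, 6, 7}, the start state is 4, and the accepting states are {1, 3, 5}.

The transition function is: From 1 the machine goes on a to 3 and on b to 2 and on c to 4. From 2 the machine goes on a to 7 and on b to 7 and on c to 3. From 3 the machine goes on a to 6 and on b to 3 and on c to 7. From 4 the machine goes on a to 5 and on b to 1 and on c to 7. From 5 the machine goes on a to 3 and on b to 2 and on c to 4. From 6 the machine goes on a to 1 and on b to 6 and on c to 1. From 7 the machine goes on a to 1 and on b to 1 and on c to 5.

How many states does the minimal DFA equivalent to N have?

6

Every state is reachable, so we keep all 7.
Initial partition by acceptance: {1,3,5} | {2,4,6,7}.
Refine {1,3,5} on symbol a: members go to different blocks, giving {1,5} and {3}.
Refine {2,4,6,7} on symbol a: members go to different blocks, giving {4,6,7} and {2}.
Refine {4,6,7} on symbol b: members go to different blocks, giving {4,7} and {6}.
Refine {4,7} on symbol c: members go to different blocks, giving {4} and {7}.
The partition is now stable with 6 blocks: {1,5} | {4} | {3} | {2} | {6} | {7}.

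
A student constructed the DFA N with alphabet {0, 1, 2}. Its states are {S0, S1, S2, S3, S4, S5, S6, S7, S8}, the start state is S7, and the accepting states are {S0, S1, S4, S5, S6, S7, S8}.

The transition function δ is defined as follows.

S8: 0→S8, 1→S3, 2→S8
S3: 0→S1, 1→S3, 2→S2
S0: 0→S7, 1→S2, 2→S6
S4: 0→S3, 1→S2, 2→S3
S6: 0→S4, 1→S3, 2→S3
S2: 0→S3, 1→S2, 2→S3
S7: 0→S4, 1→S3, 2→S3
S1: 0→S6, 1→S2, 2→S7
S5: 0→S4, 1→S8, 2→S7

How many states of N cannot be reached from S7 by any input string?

3

No path from S7 leads to S0, S5, S8; the other 6 states are all reachable.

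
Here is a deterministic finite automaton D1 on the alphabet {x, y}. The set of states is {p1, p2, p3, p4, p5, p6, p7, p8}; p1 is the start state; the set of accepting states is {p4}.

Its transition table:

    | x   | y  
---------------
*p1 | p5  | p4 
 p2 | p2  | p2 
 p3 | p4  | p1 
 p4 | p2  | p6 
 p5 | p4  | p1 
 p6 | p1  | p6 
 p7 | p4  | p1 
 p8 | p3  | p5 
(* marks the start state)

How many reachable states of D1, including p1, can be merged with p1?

States {p3,p7,p8} cannot be reached from the start state, so discard them.
Start with accepting vs non-accepting: {p4} | {p1,p2,p5,p6}.
Split {p1,p2,p5,p6} by δ(·,x) → {p1,p2,p6} and {p5}.
Split {p1,p2,p6} by δ(·,x) → {p2,p6} and {p1}.
Refine {p2,p6} on symbol x: members go to different blocks, giving {p2} and {p6}.
No further refinement is possible. Final partition (5 blocks): {p4} | {p2} | {p5} | {p1} | {p6}.
The equivalence class containing p1 is {p1}, of size 1.

1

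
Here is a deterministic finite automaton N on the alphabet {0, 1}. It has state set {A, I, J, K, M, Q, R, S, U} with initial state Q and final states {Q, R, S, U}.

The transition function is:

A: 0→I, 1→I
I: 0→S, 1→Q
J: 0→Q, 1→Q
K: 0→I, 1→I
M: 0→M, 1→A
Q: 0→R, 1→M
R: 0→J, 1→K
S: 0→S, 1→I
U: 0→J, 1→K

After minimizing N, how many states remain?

7

Reachable states from the start: {A,I,J,K,M,Q,R,S}. Unreachable: {U} — drop them.
Initial partition by acceptance: {Q,R,S} | {A,I,J,K,M}.
Refine {Q,R,S} on symbol 0: members go to different blocks, giving {Q,S} and {R}.
On input 0, block {Q,S} splits into {S} and {Q}.
Split {A,I,J,K,M} by δ(·,0) → {A,K,M} and {I} and {J}.
Refine {A,K,M} on symbol 0: members go to different blocks, giving {A,K} and {M}.
No further refinement is possible. Final partition (7 blocks): {S} | {A,K} | {R} | {Q} | {I} | {J} | {M}.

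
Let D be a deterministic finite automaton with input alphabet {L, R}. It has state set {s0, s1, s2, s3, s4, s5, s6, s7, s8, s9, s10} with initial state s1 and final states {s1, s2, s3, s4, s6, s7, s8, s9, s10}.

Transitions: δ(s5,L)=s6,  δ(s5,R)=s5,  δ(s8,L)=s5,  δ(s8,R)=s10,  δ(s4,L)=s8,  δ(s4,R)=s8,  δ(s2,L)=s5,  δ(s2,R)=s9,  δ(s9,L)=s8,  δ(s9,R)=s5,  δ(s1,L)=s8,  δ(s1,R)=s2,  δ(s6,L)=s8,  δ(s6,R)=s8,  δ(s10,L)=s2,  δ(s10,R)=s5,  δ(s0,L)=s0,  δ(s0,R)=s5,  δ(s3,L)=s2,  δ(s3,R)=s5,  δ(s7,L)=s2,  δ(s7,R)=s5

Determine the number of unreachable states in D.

4

No path from s1 leads to s0, s3, s4, s7; the other 7 states are all reachable.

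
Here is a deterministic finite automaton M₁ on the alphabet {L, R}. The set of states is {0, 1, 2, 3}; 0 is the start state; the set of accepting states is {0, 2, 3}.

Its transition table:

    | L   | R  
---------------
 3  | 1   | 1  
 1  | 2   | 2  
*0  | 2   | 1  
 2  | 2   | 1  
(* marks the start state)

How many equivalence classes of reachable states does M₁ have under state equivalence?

2

Reachable states from the start: {0,1,2}. Unreachable: {3} — drop them.
P0 = {0,2} | {1}.
Stable partition: {0,2} | {1} — 2 equivalence classes.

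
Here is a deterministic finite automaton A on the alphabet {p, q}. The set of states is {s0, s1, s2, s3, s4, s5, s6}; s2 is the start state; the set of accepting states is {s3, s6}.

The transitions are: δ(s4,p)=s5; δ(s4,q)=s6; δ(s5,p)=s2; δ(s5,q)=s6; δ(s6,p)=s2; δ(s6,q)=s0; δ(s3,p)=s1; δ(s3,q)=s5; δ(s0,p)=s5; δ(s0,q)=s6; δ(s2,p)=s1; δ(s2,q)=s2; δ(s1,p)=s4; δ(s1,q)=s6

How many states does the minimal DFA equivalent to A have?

5

States {s3} cannot be reached from the start state, so discard them.
P0 = {s6} | {s0,s1,s2,s4,s5}.
On input q, block {s0,s1,s2,s4,s5} splits into {s0,s1,s4,s5} and {s2}.
Split {s0,s1,s4,s5} by δ(·,p) → {s0,s1,s4} and {s5}.
On input p, block {s0,s1,s4} splits into {s0,s4} and {s1}.
No further refinement is possible. Final partition (5 blocks): {s6} | {s0,s4} | {s2} | {s5} | {s1}.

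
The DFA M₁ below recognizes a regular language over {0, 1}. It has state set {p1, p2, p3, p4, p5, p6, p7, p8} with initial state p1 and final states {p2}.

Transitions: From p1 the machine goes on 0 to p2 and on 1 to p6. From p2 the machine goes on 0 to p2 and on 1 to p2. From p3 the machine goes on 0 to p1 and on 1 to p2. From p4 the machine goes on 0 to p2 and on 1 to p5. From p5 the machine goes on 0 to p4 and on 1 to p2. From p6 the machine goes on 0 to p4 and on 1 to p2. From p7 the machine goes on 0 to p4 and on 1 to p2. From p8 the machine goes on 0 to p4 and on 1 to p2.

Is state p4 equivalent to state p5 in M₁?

No

First remove the unreachable states {p3,p7,p8}; 5 states remain.
Initial partition by acceptance: {p2} | {p1,p4,p5,p6}.
Refine {p1,p4,p5,p6} on symbol 0: members go to different blocks, giving {p1,p4} and {p5,p6}.
No further refinement is possible. Final partition (3 blocks): {p2} | {p1,p4} | {p5,p6}.
p4 and p5 end up in different blocks, so they are distinguishable. For instance, the string '0' is accepted from only p4.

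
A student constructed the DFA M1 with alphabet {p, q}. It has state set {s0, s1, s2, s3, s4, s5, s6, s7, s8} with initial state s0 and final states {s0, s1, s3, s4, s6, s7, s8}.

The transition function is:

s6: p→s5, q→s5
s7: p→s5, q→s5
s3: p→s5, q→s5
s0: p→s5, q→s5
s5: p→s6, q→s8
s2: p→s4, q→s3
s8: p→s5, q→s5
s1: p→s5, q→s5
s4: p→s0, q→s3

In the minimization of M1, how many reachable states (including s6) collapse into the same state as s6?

States {s1,s2,s3,s4,s7} cannot be reached from the start state, so discard them.
P0 = {s0,s6,s8} | {s5}.
The partition is now stable with 2 blocks: {s0,s6,s8} | {s5}.
The equivalence class containing s6 is {s0,s6,s8}, of size 3.

3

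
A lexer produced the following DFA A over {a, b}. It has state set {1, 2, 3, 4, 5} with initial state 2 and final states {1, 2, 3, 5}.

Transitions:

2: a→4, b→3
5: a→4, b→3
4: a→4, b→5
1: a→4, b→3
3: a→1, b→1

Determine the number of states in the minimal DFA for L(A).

3

Every state is reachable, so we keep all 5.
Start with accepting vs non-accepting: {1,2,3,5} | {4}.
Split {1,2,3,5} by δ(·,a) → {1,2,5} and {3}.
The partition is now stable with 3 blocks: {1,2,5} | {4} | {3}.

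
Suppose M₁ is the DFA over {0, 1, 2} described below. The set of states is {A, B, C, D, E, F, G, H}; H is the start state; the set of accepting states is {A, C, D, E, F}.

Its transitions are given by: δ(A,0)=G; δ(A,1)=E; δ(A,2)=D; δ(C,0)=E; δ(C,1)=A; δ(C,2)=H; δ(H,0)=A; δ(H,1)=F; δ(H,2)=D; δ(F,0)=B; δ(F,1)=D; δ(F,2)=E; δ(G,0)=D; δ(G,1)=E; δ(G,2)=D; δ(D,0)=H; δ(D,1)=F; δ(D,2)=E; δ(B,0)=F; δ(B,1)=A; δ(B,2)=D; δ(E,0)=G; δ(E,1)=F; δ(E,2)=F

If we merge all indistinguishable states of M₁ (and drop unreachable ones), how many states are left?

2

States {C} cannot be reached from the start state, so discard them.
Initial partition by acceptance: {A,D,E,F} | {B,G,H}.
The partition is now stable with 2 blocks: {A,D,E,F} | {B,G,H}.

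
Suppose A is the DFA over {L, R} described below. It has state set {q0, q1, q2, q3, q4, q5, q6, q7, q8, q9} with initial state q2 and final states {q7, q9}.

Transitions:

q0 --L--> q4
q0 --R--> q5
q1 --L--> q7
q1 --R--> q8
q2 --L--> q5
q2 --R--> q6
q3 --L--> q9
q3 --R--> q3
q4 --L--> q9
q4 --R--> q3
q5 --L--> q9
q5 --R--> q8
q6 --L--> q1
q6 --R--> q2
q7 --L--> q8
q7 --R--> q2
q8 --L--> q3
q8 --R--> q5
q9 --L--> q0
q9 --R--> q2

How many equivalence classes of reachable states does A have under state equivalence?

P0 = {q7,q9} | {q0,q1,q2,q3,q4,q5,q6,q8}.
Split {q0,q1,q2,q3,q4,q5,q6,q8} by δ(·,L) → {q0,q2,q6,q8} and {q1,q3,q4,q5}.
Refine {q0,q2,q6,q8} on symbol R: members go to different blocks, giving {q0,q8} and {q2,q6}.
Split {q1,q3,q4,q5} by δ(·,R) → {q1,q5} and {q3,q4}.
The partition is now stable with 5 blocks: {q7,q9} | {q0,q8} | {q1,q5} | {q2,q6} | {q3,q4}.

5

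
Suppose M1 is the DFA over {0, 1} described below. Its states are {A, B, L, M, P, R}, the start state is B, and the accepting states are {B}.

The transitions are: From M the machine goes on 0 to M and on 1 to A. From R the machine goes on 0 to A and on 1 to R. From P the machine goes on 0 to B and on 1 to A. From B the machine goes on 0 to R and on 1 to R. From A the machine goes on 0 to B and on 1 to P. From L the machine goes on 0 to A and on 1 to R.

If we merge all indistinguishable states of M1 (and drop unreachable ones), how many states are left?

3

States {L,M} cannot be reached from the start state, so discard them.
P0 = {B} | {A,P,R}.
On input 0, block {A,P,R} splits into {A,P} and {R}.
Stable partition: {B} | {A,P} | {R} — 3 equivalence classes.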